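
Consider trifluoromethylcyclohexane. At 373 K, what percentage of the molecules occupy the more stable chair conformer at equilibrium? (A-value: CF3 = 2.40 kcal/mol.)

96.2%

One chair has the trifluoromethyl group axial (E = 2.40 kcal/mol) and the other has it equatorial (E = 0).
ΔG = 2.40 kcal/mol between the two chairs.
K = exp(ΔG/RT) with R = 1.987×10⁻³ kcal mol⁻¹ K⁻¹ and T = 373 K gives K ≈ 25.5.
Fraction in the lower-energy chair = K/(K+1) = 96.2%.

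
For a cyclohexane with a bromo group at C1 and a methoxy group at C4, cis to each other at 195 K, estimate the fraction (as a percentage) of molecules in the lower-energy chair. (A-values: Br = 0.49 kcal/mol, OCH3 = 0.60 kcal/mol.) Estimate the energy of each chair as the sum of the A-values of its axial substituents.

C1 and C4 have opposite parity, so for the cis isomer the two substituents are one axial and one equatorial in each chair.
Chair I (bromo axial, methoxy equatorial): E = 0.49 kcal/mol; chair II (bromo equatorial, methoxy axial): E = 0.60 kcal/mol.
ΔG = 0.11 kcal/mol between the two chairs.
K = exp(ΔG/RT) with R = 1.987×10⁻³ kcal mol⁻¹ K⁻¹ and T = 195 K gives K ≈ 1.33.
Fraction in the lower-energy chair = K/(K+1) = 57.1%.

57.1%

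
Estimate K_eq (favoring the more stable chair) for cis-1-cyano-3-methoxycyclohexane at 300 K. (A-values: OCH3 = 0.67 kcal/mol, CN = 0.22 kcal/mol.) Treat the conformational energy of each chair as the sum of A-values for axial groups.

K ≈ 4.45

C1 and C3 have the same parity, so for the cis isomer the two substituents are e,e in one chair and a,a in the other.
Chair I (methoxy axial, cyano axial): E = 0.89 kcal/mol; chair II (methoxy equatorial, cyano equatorial): E = 0.00 kcal/mol.
ΔG = 0.89 kcal/mol between the two chairs.
K = exp(ΔG/RT) with R = 1.987×10⁻³ kcal mol⁻¹ K⁻¹ and T = 300 K gives K ≈ 4.45.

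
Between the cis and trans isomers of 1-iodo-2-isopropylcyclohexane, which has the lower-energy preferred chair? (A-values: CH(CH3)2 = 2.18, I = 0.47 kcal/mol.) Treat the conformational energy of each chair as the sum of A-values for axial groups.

At 1,2 positions (parity opposite): cis → (a,e or e,a); trans → (e,e or a,a).
Best chair for cis: E = 0.47 kcal/mol; best chair for trans: E = 0.00 kcal/mol.
The trans isomer is lower by 0.47 kcal/mol.

trans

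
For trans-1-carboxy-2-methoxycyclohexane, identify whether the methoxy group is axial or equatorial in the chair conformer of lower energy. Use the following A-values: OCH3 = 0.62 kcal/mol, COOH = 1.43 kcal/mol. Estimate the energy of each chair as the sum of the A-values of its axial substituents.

C1 and C2 have opposite parity, so for the trans isomer the two substituents are e,e in one chair and a,a in the other.
Chair I (methoxy axial, carboxyl axial): E = 2.05 kcal/mol.
Chair II (methoxy equatorial, carboxyl equatorial): E = 0.00 kcal/mol.
Chair II is the more stable (lower-energy) conformer, and in that chair the methoxy group is equatorial.

equatorial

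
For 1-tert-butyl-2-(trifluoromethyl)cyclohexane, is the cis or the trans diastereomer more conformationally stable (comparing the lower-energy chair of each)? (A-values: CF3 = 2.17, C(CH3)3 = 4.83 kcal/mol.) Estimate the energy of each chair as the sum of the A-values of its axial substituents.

trans

At 1,2 positions (parity opposite): cis → (a,e or e,a); trans → (e,e or a,a).
Best chair for cis: E = 2.17 kcal/mol; best chair for trans: E = 0.00 kcal/mol.
The trans isomer is lower by 2.17 kcal/mol.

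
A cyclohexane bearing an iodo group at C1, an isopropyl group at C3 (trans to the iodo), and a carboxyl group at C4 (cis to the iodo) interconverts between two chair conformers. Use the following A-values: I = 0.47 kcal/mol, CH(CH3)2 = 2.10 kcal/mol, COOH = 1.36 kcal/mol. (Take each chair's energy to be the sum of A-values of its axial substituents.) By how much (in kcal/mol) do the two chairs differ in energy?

Chair I (iodo axial, isopropyl equatorial, carboxyl equatorial): E = 0.47 kcal/mol.
Chair II (iodo equatorial, isopropyl axial, carboxyl axial): E = 3.46 kcal/mol.
ΔE = 3.46 − 0.47 = 2.99 kcal/mol; chair I is more stable.

2.99 kcal/mol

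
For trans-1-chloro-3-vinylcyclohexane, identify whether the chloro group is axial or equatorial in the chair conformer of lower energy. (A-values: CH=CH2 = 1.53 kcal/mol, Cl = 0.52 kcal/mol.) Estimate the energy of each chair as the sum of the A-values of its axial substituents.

axial

C1 and C3 have the same parity, so for the trans isomer the two substituents are one axial and one equatorial in each chair.
Chair I (vinyl axial, chloro equatorial): E = 1.53 kcal/mol.
Chair II (vinyl equatorial, chloro axial): E = 0.52 kcal/mol.
Chair II is the more stable (lower-energy) conformer, and in that chair the chloro group is axial.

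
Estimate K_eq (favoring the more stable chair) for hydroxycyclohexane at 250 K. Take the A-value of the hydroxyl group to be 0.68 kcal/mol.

One chair has the hydroxyl group axial (E = 0.68 kcal/mol) and the other has it equatorial (E = 0).
ΔG = 0.68 kcal/mol between the two chairs.
K = exp(ΔG/RT) with R = 1.987×10⁻³ kcal mol⁻¹ K⁻¹ and T = 250 K gives K ≈ 3.93.

K ≈ 3.93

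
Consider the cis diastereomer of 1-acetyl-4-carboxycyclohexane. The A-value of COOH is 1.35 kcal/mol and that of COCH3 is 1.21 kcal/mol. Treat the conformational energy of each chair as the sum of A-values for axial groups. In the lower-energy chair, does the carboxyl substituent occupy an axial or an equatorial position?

C1 and C4 have opposite parity, so for the cis isomer the two substituents are one axial and one equatorial in each chair.
Chair I (carboxyl axial, acetyl equatorial): E = 1.35 kcal/mol.
Chair II (carboxyl equatorial, acetyl axial): E = 1.21 kcal/mol.
Chair II is the more stable (lower-energy) conformer, and in that chair the carboxyl group is equatorial.

equatorial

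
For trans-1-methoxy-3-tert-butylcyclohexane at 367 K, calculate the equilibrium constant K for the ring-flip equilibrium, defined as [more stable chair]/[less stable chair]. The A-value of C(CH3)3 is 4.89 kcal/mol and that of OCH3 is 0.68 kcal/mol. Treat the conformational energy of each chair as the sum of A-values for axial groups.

C1 and C3 have the same parity, so for the trans isomer the two substituents are one axial and one equatorial in each chair.
Chair I (tert-butyl axial, methoxy equatorial): E = 4.89 kcal/mol; chair II (tert-butyl equatorial, methoxy axial): E = 0.68 kcal/mol.
ΔG = 4.21 kcal/mol between the two chairs.
K = exp(ΔG/RT) with R = 1.987×10⁻³ kcal mol⁻¹ K⁻¹ and T = 367 K gives K ≈ 322.

K ≈ 322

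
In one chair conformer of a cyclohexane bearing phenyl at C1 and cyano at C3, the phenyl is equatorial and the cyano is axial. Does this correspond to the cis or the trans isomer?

trans

C1 and C3 have the same parity, so their axial bonds point in the same direction.
With same-parity carbons, two substituents on the same face are both axial or both equatorial; opposite faces give one of each.
Here the groups are equatorial/axial → opposite face → trans.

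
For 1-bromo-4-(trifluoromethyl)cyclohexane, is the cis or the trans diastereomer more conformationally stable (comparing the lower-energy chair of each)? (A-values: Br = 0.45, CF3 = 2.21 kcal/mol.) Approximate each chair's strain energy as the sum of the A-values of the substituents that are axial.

At 1,4 positions (parity opposite): cis → (a,e or e,a); trans → (e,e or a,a).
Best chair for cis: E = 0.45 kcal/mol; best chair for trans: E = 0.00 kcal/mol.
The trans isomer is lower by 0.45 kcal/mol.

trans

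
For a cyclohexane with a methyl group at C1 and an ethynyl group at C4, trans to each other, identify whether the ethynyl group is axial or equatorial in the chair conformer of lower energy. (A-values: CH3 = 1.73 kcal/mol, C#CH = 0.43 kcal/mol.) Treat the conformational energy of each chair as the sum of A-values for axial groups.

equatorial

C1 and C4 have opposite parity, so for the trans isomer the two substituents are e,e in one chair and a,a in the other.
Chair I (methyl axial, ethynyl axial): E = 2.16 kcal/mol.
Chair II (methyl equatorial, ethynyl equatorial): E = 0.00 kcal/mol.
Chair II is the more stable (lower-energy) conformer, and in that chair the ethynyl group is equatorial.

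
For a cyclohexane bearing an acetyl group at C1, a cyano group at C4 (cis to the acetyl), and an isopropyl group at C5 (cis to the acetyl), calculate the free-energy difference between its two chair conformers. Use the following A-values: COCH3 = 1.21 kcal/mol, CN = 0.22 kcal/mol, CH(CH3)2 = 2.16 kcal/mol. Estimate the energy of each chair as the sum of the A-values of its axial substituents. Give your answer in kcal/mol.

3.15 kcal/mol

Chair I (acetyl axial, cyano equatorial, isopropyl axial): E = 3.37 kcal/mol.
Chair II (acetyl equatorial, cyano axial, isopropyl equatorial): E = 0.22 kcal/mol.
ΔE = 3.37 − 0.22 = 3.15 kcal/mol; chair II is more stable.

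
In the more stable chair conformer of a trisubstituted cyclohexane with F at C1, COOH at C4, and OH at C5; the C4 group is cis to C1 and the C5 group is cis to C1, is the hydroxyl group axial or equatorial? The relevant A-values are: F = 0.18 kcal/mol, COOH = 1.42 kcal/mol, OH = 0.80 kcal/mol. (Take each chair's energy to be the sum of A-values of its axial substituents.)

Chair I (fluoro axial, carboxyl equatorial, hydroxyl axial): E = 0.98 kcal/mol.
Chair II (fluoro equatorial, carboxyl axial, hydroxyl equatorial): E = 1.42 kcal/mol.
Chair I is the more stable (lower-energy) conformer, and in that chair the hydroxyl group is axial.

axial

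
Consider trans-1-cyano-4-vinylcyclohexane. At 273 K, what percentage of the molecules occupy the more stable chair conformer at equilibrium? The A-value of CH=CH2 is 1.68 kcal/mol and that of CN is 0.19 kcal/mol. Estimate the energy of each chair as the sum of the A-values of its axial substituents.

C1 and C4 have opposite parity, so for the trans isomer the two substituents are e,e in one chair and a,a in the other.
Chair I (vinyl axial, cyano axial): E = 1.87 kcal/mol; chair II (vinyl equatorial, cyano equatorial): E = 0.00 kcal/mol.
ΔG = 1.87 kcal/mol between the two chairs.
K = exp(ΔG/RT) with R = 1.987×10⁻³ kcal mol⁻¹ K⁻¹ and T = 273 K gives K ≈ 31.4.
Fraction in the lower-energy chair = K/(K+1) = 96.9%.

96.9%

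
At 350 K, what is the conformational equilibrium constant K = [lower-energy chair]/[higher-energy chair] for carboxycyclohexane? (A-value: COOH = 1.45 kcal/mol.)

K ≈ 8.04

One chair has the carboxyl group axial (E = 1.45 kcal/mol) and the other has it equatorial (E = 0).
ΔG = 1.45 kcal/mol between the two chairs.
K = exp(ΔG/RT) with R = 1.987×10⁻³ kcal mol⁻¹ K⁻¹ and T = 350 K gives K ≈ 8.04.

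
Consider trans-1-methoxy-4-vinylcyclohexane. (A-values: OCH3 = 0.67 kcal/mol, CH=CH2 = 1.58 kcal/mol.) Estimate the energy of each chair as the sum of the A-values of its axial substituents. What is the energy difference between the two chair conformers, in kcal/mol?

C1 and C4 have opposite parity, so for the trans isomer the two substituents are e,e in one chair and a,a in the other.
Chair I (methoxy axial, vinyl axial): E = 2.25 kcal/mol.
Chair II (methoxy equatorial, vinyl equatorial): E = 0.00 kcal/mol.
ΔE = 2.25 − 0.00 = 2.25 kcal/mol; chair II is more stable.

2.25 kcal/mol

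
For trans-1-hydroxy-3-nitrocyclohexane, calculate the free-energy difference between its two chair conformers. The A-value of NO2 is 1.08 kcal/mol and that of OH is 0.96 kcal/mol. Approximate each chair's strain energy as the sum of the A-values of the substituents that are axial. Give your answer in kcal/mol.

0.12 kcal/mol

C1 and C3 have the same parity, so for the trans isomer the two substituents are one axial and one equatorial in each chair.
Chair I (nitro axial, hydroxyl equatorial): E = 1.08 kcal/mol.
Chair II (nitro equatorial, hydroxyl axial): E = 0.96 kcal/mol.
ΔE = 1.08 − 0.96 = 0.12 kcal/mol; chair II is more stable.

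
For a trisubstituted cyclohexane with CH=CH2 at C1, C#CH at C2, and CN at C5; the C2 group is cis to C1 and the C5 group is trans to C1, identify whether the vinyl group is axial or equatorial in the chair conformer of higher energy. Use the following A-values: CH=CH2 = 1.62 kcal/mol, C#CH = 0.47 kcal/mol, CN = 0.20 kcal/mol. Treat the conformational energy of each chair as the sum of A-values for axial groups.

axial

Chair I (vinyl axial, ethynyl equatorial, cyano equatorial): E = 1.62 kcal/mol.
Chair II (vinyl equatorial, ethynyl axial, cyano axial): E = 0.67 kcal/mol.
Chair I is the less stable (higher-energy) conformer, and in that chair the vinyl group is axial.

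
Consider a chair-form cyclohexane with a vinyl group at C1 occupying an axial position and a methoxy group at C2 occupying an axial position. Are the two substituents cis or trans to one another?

trans

C1 and C2 have opposite parity, so their axial bonds point in opposite directions.
With opposite-parity carbons, two substituents on the same face are one axial and one equatorial; opposite faces give both axial or both equatorial.
Here the groups are axial/axial → opposite face → trans.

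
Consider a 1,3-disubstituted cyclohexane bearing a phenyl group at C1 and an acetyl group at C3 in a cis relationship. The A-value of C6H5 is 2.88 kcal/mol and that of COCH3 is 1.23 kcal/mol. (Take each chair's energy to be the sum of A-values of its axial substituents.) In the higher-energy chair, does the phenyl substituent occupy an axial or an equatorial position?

axial

C1 and C3 have the same parity, so for the cis isomer the two substituents are e,e in one chair and a,a in the other.
Chair I (phenyl axial, acetyl axial): E = 4.11 kcal/mol.
Chair II (phenyl equatorial, acetyl equatorial): E = 0.00 kcal/mol.
Chair I is the less stable (higher-energy) conformer, and in that chair the phenyl group is axial.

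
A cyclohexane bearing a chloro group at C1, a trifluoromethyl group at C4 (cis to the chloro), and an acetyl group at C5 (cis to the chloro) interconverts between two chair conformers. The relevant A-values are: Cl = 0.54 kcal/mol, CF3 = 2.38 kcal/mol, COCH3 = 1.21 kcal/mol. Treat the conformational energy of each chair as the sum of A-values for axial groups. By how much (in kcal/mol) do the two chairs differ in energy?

Chair I (chloro axial, trifluoromethyl equatorial, acetyl axial): E = 1.75 kcal/mol.
Chair II (chloro equatorial, trifluoromethyl axial, acetyl equatorial): E = 2.38 kcal/mol.
ΔE = 2.38 − 1.75 = 0.63 kcal/mol; chair I is more stable.

0.63 kcal/mol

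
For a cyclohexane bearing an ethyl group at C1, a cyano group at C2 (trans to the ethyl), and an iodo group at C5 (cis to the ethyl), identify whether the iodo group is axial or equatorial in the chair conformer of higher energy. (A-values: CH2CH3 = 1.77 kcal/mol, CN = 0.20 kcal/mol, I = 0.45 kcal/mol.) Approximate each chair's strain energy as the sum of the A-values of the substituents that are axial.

axial

Chair I (ethyl axial, cyano axial, iodo axial): E = 2.42 kcal/mol.
Chair II (ethyl equatorial, cyano equatorial, iodo equatorial): E = 0.00 kcal/mol.
Chair I is the less stable (higher-energy) conformer, and in that chair the iodo group is axial.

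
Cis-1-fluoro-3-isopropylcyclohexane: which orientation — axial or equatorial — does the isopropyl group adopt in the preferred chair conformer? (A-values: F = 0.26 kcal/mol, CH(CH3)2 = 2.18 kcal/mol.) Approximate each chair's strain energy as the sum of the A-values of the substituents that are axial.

equatorial

C1 and C3 have the same parity, so for the cis isomer the two substituents are e,e in one chair and a,a in the other.
Chair I (fluoro axial, isopropyl axial): E = 2.44 kcal/mol.
Chair II (fluoro equatorial, isopropyl equatorial): E = 0.00 kcal/mol.
Chair II is the more stable (lower-energy) conformer, and in that chair the isopropyl group is equatorial.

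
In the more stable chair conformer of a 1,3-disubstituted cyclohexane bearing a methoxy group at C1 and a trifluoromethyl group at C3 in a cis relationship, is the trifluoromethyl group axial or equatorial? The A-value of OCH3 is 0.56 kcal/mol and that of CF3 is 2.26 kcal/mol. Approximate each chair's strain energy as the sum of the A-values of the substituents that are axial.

equatorial

C1 and C3 have the same parity, so for the cis isomer the two substituents are e,e in one chair and a,a in the other.
Chair I (methoxy axial, trifluoromethyl axial): E = 2.82 kcal/mol.
Chair II (methoxy equatorial, trifluoromethyl equatorial): E = 0.00 kcal/mol.
Chair II is the more stable (lower-energy) conformer, and in that chair the trifluoromethyl group is equatorial.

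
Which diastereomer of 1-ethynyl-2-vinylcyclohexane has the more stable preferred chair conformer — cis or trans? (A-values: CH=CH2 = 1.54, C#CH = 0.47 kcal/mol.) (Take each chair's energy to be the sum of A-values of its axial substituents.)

At 1,2 positions (parity opposite): cis → (a,e or e,a); trans → (e,e or a,a).
Best chair for cis: E = 0.47 kcal/mol; best chair for trans: E = 0.00 kcal/mol.
The trans isomer is lower by 0.47 kcal/mol.

trans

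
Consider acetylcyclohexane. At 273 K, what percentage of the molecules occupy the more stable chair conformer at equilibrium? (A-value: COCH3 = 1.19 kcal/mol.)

One chair has the acetyl group axial (E = 1.19 kcal/mol) and the other has it equatorial (E = 0).
ΔG = 1.19 kcal/mol between the two chairs.
K = exp(ΔG/RT) with R = 1.987×10⁻³ kcal mol⁻¹ K⁻¹ and T = 273 K gives K ≈ 8.97.
Fraction in the lower-energy chair = K/(K+1) = 90.0%.

90.0%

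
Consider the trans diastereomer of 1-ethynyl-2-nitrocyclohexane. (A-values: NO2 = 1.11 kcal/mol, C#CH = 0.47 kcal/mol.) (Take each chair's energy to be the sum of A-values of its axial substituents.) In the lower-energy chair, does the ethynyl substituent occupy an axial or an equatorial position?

C1 and C2 have opposite parity, so for the trans isomer the two substituents are e,e in one chair and a,a in the other.
Chair I (nitro axial, ethynyl axial): E = 1.58 kcal/mol.
Chair II (nitro equatorial, ethynyl equatorial): E = 0.00 kcal/mol.
Chair II is the more stable (lower-energy) conformer, and in that chair the ethynyl group is equatorial.

equatorial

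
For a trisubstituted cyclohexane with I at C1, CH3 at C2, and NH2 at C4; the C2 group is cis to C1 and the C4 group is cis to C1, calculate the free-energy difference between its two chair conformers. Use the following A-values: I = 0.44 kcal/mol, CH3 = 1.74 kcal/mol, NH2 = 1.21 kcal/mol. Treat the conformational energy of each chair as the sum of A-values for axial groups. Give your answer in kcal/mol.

Chair I (iodo axial, methyl equatorial, amino equatorial): E = 0.44 kcal/mol.
Chair II (iodo equatorial, methyl axial, amino axial): E = 2.95 kcal/mol.
ΔE = 2.95 − 0.44 = 2.51 kcal/mol; chair I is more stable.

2.51 kcal/mol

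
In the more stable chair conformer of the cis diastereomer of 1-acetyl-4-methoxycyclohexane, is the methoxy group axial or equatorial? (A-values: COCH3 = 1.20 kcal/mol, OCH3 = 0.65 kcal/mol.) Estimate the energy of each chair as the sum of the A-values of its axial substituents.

C1 and C4 have opposite parity, so for the cis isomer the two substituents are one axial and one equatorial in each chair.
Chair I (acetyl axial, methoxy equatorial): E = 1.20 kcal/mol.
Chair II (acetyl equatorial, methoxy axial): E = 0.65 kcal/mol.
Chair II is the more stable (lower-energy) conformer, and in that chair the methoxy group is axial.

axial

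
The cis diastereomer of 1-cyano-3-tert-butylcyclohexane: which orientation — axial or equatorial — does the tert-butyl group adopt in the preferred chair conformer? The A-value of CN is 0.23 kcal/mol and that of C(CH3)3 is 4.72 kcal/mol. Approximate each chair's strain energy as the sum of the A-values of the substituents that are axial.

equatorial

C1 and C3 have the same parity, so for the cis isomer the two substituents are e,e in one chair and a,a in the other.
Chair I (cyano axial, tert-butyl axial): E = 4.95 kcal/mol.
Chair II (cyano equatorial, tert-butyl equatorial): E = 0.00 kcal/mol.
Chair II is the more stable (lower-energy) conformer, and in that chair the tert-butyl group is equatorial.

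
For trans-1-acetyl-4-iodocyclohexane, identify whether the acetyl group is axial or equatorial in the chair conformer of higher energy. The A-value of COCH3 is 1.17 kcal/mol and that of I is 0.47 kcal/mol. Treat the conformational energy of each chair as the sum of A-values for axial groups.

axial

C1 and C4 have opposite parity, so for the trans isomer the two substituents are e,e in one chair and a,a in the other.
Chair I (acetyl axial, iodo axial): E = 1.64 kcal/mol.
Chair II (acetyl equatorial, iodo equatorial): E = 0.00 kcal/mol.
Chair I is the less stable (higher-energy) conformer, and in that chair the acetyl group is axial.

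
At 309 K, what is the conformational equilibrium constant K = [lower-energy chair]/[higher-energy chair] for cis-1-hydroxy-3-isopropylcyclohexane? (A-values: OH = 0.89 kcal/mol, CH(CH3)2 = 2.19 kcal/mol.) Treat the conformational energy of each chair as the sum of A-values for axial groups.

C1 and C3 have the same parity, so for the cis isomer the two substituents are e,e in one chair and a,a in the other.
Chair I (hydroxyl axial, isopropyl axial): E = 3.08 kcal/mol; chair II (hydroxyl equatorial, isopropyl equatorial): E = 0.00 kcal/mol.
ΔG = 3.08 kcal/mol between the two chairs.
K = exp(ΔG/RT) with R = 1.987×10⁻³ kcal mol⁻¹ K⁻¹ and T = 309 K gives K ≈ 151.

K ≈ 151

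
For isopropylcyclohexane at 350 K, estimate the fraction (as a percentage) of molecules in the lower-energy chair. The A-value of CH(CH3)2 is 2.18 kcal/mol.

One chair has the isopropyl group axial (E = 2.18 kcal/mol) and the other has it equatorial (E = 0).
ΔG = 2.18 kcal/mol between the two chairs.
K = exp(ΔG/RT) with R = 1.987×10⁻³ kcal mol⁻¹ K⁻¹ and T = 350 K gives K ≈ 23.
Fraction in the lower-energy chair = K/(K+1) = 95.8%.

95.8%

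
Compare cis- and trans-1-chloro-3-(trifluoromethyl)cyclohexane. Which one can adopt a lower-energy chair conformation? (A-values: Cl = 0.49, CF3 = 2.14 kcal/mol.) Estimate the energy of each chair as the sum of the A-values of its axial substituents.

cis

At 1,3 positions (parity same): cis → (e,e or a,a); trans → (a,e or e,a).
Best chair for cis: E = 0.00 kcal/mol; best chair for trans: E = 0.49 kcal/mol.
The cis isomer is lower by 0.49 kcal/mol.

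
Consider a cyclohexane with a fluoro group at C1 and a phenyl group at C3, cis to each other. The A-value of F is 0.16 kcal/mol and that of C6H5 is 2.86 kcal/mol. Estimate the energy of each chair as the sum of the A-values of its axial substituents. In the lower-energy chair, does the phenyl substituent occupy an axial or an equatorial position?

C1 and C3 have the same parity, so for the cis isomer the two substituents are e,e in one chair and a,a in the other.
Chair I (fluoro axial, phenyl axial): E = 3.02 kcal/mol.
Chair II (fluoro equatorial, phenyl equatorial): E = 0.00 kcal/mol.
Chair II is the more stable (lower-energy) conformer, and in that chair the phenyl group is equatorial.

equatorial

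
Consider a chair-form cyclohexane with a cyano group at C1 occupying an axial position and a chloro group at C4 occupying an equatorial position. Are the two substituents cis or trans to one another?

C1 and C4 have opposite parity, so their axial bonds point in opposite directions.
With opposite-parity carbons, two substituents on the same face are one axial and one equatorial; opposite faces give both axial or both equatorial.
Here the groups are axial/equatorial → same face → cis.

cis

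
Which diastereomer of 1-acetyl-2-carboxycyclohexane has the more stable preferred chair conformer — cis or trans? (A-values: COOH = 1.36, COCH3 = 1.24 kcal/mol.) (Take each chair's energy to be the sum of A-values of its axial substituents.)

At 1,2 positions (parity opposite): cis → (a,e or e,a); trans → (e,e or a,a).
Best chair for cis: E = 1.24 kcal/mol; best chair for trans: E = 0.00 kcal/mol.
The trans isomer is lower by 1.24 kcal/mol.

trans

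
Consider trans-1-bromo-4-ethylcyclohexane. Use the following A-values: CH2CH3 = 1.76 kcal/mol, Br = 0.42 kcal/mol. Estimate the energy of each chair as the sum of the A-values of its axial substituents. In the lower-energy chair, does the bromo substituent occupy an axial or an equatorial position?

C1 and C4 have opposite parity, so for the trans isomer the two substituents are e,e in one chair and a,a in the other.
Chair I (ethyl axial, bromo axial): E = 2.18 kcal/mol.
Chair II (ethyl equatorial, bromo equatorial): E = 0.00 kcal/mol.
Chair II is the more stable (lower-energy) conformer, and in that chair the bromo group is equatorial.

equatorial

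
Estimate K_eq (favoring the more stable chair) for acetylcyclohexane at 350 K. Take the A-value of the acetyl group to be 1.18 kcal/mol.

One chair has the acetyl group axial (E = 1.18 kcal/mol) and the other has it equatorial (E = 0).
ΔG = 1.18 kcal/mol between the two chairs.
K = exp(ΔG/RT) with R = 1.987×10⁻³ kcal mol⁻¹ K⁻¹ and T = 350 K gives K ≈ 5.46.

K ≈ 5.46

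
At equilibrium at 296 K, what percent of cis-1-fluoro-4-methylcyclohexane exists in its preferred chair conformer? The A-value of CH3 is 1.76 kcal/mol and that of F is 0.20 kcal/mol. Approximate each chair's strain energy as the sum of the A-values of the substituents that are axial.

C1 and C4 have opposite parity, so for the cis isomer the two substituents are one axial and one equatorial in each chair.
Chair I (methyl axial, fluoro equatorial): E = 1.76 kcal/mol; chair II (methyl equatorial, fluoro axial): E = 0.20 kcal/mol.
ΔG = 1.56 kcal/mol between the two chairs.
K = exp(ΔG/RT) with R = 1.987×10⁻³ kcal mol⁻¹ K⁻¹ and T = 296 K gives K ≈ 14.2.
Fraction in the lower-energy chair = K/(K+1) = 93.4%.

93.4%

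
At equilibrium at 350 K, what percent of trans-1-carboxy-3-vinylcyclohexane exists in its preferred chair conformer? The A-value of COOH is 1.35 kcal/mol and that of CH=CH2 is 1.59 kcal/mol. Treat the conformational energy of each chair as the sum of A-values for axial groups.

C1 and C3 have the same parity, so for the trans isomer the two substituents are one axial and one equatorial in each chair.
Chair I (carboxyl axial, vinyl equatorial): E = 1.35 kcal/mol; chair II (carboxyl equatorial, vinyl axial): E = 1.59 kcal/mol.
ΔG = 0.24 kcal/mol between the two chairs.
K = exp(ΔG/RT) with R = 1.987×10⁻³ kcal mol⁻¹ K⁻¹ and T = 350 K gives K ≈ 1.41.
Fraction in the lower-energy chair = K/(K+1) = 58.5%.

58.5%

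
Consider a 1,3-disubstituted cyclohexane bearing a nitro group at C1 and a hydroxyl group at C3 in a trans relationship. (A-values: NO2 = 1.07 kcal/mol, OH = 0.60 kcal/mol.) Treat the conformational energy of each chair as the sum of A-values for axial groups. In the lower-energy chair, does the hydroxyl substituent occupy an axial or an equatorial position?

C1 and C3 have the same parity, so for the trans isomer the two substituents are one axial and one equatorial in each chair.
Chair I (nitro axial, hydroxyl equatorial): E = 1.07 kcal/mol.
Chair II (nitro equatorial, hydroxyl axial): E = 0.60 kcal/mol.
Chair II is the more stable (lower-energy) conformer, and in that chair the hydroxyl group is axial.

axial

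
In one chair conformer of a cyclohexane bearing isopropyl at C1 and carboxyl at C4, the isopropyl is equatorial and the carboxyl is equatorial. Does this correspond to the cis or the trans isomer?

trans

C1 and C4 have opposite parity, so their axial bonds point in opposite directions.
With opposite-parity carbons, two substituents on the same face are one axial and one equatorial; opposite faces give both axial or both equatorial.
Here the groups are equatorial/equatorial → opposite face → trans.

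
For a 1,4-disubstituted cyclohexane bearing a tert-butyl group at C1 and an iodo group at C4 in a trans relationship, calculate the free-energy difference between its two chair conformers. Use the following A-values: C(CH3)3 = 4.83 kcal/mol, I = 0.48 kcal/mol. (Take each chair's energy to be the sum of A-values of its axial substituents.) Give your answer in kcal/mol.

5.31 kcal/mol

C1 and C4 have opposite parity, so for the trans isomer the two substituents are e,e in one chair and a,a in the other.
Chair I (tert-butyl axial, iodo axial): E = 5.31 kcal/mol.
Chair II (tert-butyl equatorial, iodo equatorial): E = 0.00 kcal/mol.
ΔE = 5.31 − 0.00 = 5.31 kcal/mol; chair II is more stable.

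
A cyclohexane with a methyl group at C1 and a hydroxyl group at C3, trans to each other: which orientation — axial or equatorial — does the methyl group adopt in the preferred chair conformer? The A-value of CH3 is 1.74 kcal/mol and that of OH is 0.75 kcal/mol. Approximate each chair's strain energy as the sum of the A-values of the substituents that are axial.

equatorial

C1 and C3 have the same parity, so for the trans isomer the two substituents are one axial and one equatorial in each chair.
Chair I (methyl axial, hydroxyl equatorial): E = 1.74 kcal/mol.
Chair II (methyl equatorial, hydroxyl axial): E = 0.75 kcal/mol.
Chair II is the more stable (lower-energy) conformer, and in that chair the methyl group is equatorial.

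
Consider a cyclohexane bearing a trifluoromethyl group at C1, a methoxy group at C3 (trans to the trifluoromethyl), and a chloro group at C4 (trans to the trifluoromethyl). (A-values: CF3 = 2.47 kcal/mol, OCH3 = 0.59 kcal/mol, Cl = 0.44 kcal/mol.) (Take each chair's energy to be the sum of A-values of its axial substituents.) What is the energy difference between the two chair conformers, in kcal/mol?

2.32 kcal/mol

Chair I (trifluoromethyl axial, methoxy equatorial, chloro axial): E = 2.91 kcal/mol.
Chair II (trifluoromethyl equatorial, methoxy axial, chloro equatorial): E = 0.59 kcal/mol.
ΔE = 2.91 − 0.59 = 2.32 kcal/mol; chair II is more stable.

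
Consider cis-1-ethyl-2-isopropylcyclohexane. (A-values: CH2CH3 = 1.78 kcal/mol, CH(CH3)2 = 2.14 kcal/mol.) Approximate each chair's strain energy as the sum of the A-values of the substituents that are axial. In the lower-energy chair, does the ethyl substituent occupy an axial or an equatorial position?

C1 and C2 have opposite parity, so for the cis isomer the two substituents are one axial and one equatorial in each chair.
Chair I (ethyl axial, isopropyl equatorial): E = 1.78 kcal/mol.
Chair II (ethyl equatorial, isopropyl axial): E = 2.14 kcal/mol.
Chair I is the more stable (lower-energy) conformer, and in that chair the ethyl group is axial.

axial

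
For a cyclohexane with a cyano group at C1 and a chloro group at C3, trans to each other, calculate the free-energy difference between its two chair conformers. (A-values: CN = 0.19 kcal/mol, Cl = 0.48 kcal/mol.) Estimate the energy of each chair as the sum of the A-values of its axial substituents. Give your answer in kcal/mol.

C1 and C3 have the same parity, so for the trans isomer the two substituents are one axial and one equatorial in each chair.
Chair I (cyano axial, chloro equatorial): E = 0.19 kcal/mol.
Chair II (cyano equatorial, chloro axial): E = 0.48 kcal/mol.
ΔE = 0.48 − 0.19 = 0.29 kcal/mol; chair I is more stable.

0.29 kcal/mol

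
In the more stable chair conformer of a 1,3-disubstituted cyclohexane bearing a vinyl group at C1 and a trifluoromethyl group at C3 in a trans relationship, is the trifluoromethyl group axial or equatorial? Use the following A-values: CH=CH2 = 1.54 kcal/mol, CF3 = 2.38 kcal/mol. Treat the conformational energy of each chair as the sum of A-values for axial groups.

equatorial

C1 and C3 have the same parity, so for the trans isomer the two substituents are one axial and one equatorial in each chair.
Chair I (vinyl axial, trifluoromethyl equatorial): E = 1.54 kcal/mol.
Chair II (vinyl equatorial, trifluoromethyl axial): E = 2.38 kcal/mol.
Chair I is the more stable (lower-energy) conformer, and in that chair the trifluoromethyl group is equatorial.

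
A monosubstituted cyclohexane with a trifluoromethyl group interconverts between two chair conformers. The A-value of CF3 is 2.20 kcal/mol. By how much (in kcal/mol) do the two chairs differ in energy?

2.20 kcal/mol

A monosubstituted cyclohexane has one chair with the trifluoromethyl group axial (E = A = 2.20 kcal/mol) and one with it equatorial (E = 0).
ΔE = 2.20 − 0 = 2.20 kcal/mol.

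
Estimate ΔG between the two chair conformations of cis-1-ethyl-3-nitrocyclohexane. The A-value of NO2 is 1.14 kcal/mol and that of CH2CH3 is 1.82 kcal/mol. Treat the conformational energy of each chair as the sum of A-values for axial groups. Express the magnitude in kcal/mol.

2.96 kcal/mol

C1 and C3 have the same parity, so for the cis isomer the two substituents are e,e in one chair and a,a in the other.
Chair I (nitro axial, ethyl axial): E = 2.96 kcal/mol.
Chair II (nitro equatorial, ethyl equatorial): E = 0.00 kcal/mol.
ΔE = 2.96 − 0.00 = 2.96 kcal/mol; chair II is more stable.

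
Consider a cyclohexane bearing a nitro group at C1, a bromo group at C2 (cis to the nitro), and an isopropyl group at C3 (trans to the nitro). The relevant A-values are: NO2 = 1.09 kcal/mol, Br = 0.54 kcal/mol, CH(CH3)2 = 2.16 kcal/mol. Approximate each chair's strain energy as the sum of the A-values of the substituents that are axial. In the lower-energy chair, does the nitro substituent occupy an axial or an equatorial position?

Chair I (nitro axial, bromo equatorial, isopropyl equatorial): E = 1.09 kcal/mol.
Chair II (nitro equatorial, bromo axial, isopropyl axial): E = 2.70 kcal/mol.
Chair I is the more stable (lower-energy) conformer, and in that chair the nitro group is axial.

axial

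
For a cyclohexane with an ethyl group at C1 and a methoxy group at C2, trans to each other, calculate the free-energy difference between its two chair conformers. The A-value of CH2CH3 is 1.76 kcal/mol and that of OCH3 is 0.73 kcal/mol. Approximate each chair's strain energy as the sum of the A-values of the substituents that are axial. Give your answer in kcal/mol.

2.49 kcal/mol

C1 and C2 have opposite parity, so for the trans isomer the two substituents are e,e in one chair and a,a in the other.
Chair I (ethyl axial, methoxy axial): E = 2.49 kcal/mol.
Chair II (ethyl equatorial, methoxy equatorial): E = 0.00 kcal/mol.
ΔE = 2.49 − 0.00 = 2.49 kcal/mol; chair II is more stable.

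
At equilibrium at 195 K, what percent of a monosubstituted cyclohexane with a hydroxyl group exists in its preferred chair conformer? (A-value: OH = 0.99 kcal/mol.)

92.8%

One chair has the hydroxyl group axial (E = 0.99 kcal/mol) and the other has it equatorial (E = 0).
ΔG = 0.99 kcal/mol between the two chairs.
K = exp(ΔG/RT) with R = 1.987×10⁻³ kcal mol⁻¹ K⁻¹ and T = 195 K gives K ≈ 12.9.
Fraction in the lower-energy chair = K/(K+1) = 92.8%.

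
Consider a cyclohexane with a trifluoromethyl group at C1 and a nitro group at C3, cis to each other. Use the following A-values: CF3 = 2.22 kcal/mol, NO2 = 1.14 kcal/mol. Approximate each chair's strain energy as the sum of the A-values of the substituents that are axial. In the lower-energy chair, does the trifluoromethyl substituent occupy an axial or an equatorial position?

C1 and C3 have the same parity, so for the cis isomer the two substituents are e,e in one chair and a,a in the other.
Chair I (trifluoromethyl axial, nitro axial): E = 3.36 kcal/mol.
Chair II (trifluoromethyl equatorial, nitro equatorial): E = 0.00 kcal/mol.
Chair II is the more stable (lower-energy) conformer, and in that chair the trifluoromethyl group is equatorial.

equatorial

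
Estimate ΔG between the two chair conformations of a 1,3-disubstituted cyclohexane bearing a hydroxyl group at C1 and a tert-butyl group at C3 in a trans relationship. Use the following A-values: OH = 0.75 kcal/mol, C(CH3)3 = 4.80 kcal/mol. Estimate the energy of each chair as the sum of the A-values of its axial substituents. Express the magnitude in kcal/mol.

4.05 kcal/mol

C1 and C3 have the same parity, so for the trans isomer the two substituents are one axial and one equatorial in each chair.
Chair I (hydroxyl axial, tert-butyl equatorial): E = 0.75 kcal/mol.
Chair II (hydroxyl equatorial, tert-butyl axial): E = 4.80 kcal/mol.
ΔE = 4.80 − 0.75 = 4.05 kcal/mol; chair I is more stable.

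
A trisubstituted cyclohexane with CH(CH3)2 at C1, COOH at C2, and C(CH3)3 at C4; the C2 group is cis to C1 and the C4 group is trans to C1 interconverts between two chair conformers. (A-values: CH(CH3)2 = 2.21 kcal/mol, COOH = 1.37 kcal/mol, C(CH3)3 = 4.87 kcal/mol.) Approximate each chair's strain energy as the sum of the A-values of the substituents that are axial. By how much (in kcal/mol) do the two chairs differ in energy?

Chair I (isopropyl axial, carboxyl equatorial, tert-butyl axial): E = 7.08 kcal/mol.
Chair II (isopropyl equatorial, carboxyl axial, tert-butyl equatorial): E = 1.37 kcal/mol.
ΔE = 7.08 − 1.37 = 5.71 kcal/mol; chair II is more stable.

5.71 kcal/mol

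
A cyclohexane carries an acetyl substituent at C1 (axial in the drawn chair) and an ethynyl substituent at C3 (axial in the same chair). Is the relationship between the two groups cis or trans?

cis

C1 and C3 have the same parity, so their axial bonds point in the same direction.
With same-parity carbons, two substituents on the same face are both axial or both equatorial; opposite faces give one of each.
Here the groups are axial/axial → same face → cis.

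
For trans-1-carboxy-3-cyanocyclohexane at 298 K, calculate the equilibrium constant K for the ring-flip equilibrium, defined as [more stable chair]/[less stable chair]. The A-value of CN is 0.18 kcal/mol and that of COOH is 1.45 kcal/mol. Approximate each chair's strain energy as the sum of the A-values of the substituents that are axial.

K ≈ 8.54

C1 and C3 have the same parity, so for the trans isomer the two substituents are one axial and one equatorial in each chair.
Chair I (cyano axial, carboxyl equatorial): E = 0.18 kcal/mol; chair II (cyano equatorial, carboxyl axial): E = 1.45 kcal/mol.
ΔG = 1.27 kcal/mol between the two chairs.
K = exp(ΔG/RT) with R = 1.987×10⁻³ kcal mol⁻¹ K⁻¹ and T = 298 K gives K ≈ 8.54.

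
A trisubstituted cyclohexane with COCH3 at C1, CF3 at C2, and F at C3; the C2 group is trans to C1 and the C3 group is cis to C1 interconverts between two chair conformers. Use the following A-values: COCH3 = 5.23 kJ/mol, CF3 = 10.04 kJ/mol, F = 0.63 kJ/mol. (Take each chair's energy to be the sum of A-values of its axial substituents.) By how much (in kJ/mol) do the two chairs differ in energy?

15.90 kJ/mol

Chair I (acetyl axial, trifluoromethyl axial, fluoro axial): E = 15.90 kJ/mol.
Chair II (acetyl equatorial, trifluoromethyl equatorial, fluoro equatorial): E = 0.00 kJ/mol.
ΔE = 15.90 − 0.00 = 15.90 kJ/mol; chair II is more stable.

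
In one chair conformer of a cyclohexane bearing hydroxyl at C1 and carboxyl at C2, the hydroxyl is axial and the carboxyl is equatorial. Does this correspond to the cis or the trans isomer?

C1 and C2 have opposite parity, so their axial bonds point in opposite directions.
With opposite-parity carbons, two substituents on the same face are one axial and one equatorial; opposite faces give both axial or both equatorial.
Here the groups are axial/equatorial → same face → cis.

cis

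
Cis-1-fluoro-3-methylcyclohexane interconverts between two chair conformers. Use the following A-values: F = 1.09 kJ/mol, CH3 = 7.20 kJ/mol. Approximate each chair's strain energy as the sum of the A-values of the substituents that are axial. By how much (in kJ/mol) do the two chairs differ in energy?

8.29 kJ/mol

C1 and C3 have the same parity, so for the cis isomer the two substituents are e,e in one chair and a,a in the other.
Chair I (fluoro axial, methyl axial): E = 8.29 kJ/mol.
Chair II (fluoro equatorial, methyl equatorial): E = 0.00 kJ/mol.
ΔE = 8.29 − 0.00 = 8.29 kJ/mol; chair II is more stable.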